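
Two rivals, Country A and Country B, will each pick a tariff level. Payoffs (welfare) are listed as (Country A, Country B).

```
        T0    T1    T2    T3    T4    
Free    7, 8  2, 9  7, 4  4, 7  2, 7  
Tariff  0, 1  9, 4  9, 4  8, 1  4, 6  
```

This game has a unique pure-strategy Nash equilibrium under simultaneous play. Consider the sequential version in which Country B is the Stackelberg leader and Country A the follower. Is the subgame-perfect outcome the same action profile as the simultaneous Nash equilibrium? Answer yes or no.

Work backward from Country A's decision.
- T0: BR = Free, leader payoff 8.
- T1: BR = Tariff, leader payoff 4.
- T2: BR = Tariff, leader payoff 4.
- T3: BR = Tariff, leader payoff 1.
- T4: BR = Tariff, leader payoff 6.
Country B's induced payoffs are 8, 4, 4, 1, 6, so Country B commits to T0. Subgame-perfect outcome: (Free, T0) with payoffs (7, 8).
Now find the simultaneous Nash equilibrium.
Country A's best replies: T0→Free; T1→Tariff; T2→Tariff; T3→Tariff; T4→Tariff.
Country B's best replies: Free→T1; Tariff→T4.
Only (Tariff, T4) has each player best-responding; Nash payoffs (4, 6).
Sequential outcome (Free, T0) differs from the Nash profile (Tariff, T4).

no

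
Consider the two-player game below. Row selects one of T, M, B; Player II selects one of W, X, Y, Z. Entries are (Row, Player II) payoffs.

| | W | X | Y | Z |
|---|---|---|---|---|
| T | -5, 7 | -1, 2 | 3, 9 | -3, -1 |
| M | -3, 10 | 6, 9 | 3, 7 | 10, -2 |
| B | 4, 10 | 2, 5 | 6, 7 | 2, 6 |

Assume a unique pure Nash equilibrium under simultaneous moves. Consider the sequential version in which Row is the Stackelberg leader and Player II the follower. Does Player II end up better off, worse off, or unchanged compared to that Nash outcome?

unchanged

Backward induction with Row moving first.
- T → Player II plays Y (best of 7, 2, 9, -1); Row gets 3.
- M → Player II plays W (best of 10, 9, 7, -2); Row gets -3.
- B → Player II plays W (best of 10, 5, 7, 6); Row gets 4.
Maximizing over 3, -3, 4, Row chooses B. Subgame-perfect outcome: (B, W) with payoffs (4, 10).
For the simultaneous game, intersect best replies.
Row's best replies: W→B; X→M; Y→B; Z→M.
Player II's best replies: T→Y; M→W; B→W.
Only (B, W) has each player best-responding; Nash payoffs (4, 10).
Player II earns 10 sequentially versus 10 at the Nash outcome: unchanged.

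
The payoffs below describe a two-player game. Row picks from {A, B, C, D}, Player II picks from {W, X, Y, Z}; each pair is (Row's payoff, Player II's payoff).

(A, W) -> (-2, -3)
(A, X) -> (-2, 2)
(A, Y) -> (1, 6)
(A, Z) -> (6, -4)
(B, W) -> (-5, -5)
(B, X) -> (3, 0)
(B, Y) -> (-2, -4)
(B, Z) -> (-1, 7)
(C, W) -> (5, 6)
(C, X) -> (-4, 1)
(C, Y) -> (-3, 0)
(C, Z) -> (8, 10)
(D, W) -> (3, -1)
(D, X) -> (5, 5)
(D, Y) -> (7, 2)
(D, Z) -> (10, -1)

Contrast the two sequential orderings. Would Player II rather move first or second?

If Row leads: Player II's best replies are A→Y, B→Z, C→Z, D→X; Row's induced payoffs 1, -1, 8, 5; outcome (C, Z), payoffs (8, 10).
If Player II leads: Row's best replies are W→C, X→D, Y→D, Z→D; Player II's induced payoffs 6, 5, 2, -1; outcome (C, W), payoffs (5, 6).
Player II gets 6 moving first and 10 moving second, so Player II prefers to move second.

second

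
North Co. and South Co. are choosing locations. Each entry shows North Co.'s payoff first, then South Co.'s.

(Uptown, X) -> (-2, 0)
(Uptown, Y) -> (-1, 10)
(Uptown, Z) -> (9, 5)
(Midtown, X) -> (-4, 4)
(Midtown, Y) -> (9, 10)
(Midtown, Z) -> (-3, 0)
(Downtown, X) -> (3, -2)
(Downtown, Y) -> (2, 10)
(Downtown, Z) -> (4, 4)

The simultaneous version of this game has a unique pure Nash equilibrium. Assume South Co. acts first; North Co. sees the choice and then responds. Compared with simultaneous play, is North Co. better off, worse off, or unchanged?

Work backward from North Co.'s decision.
- X: BR = Downtown, leader payoff -2.
- Y: BR = Midtown, leader payoff 10.
- Z: BR = Uptown, leader payoff 5.
Maximizing over -2, 10, 5, South Co. chooses Y. Subgame-perfect outcome: (Midtown, Y) with payoffs (9, 10).
For the simultaneous game, intersect best replies.
North Co.'s best replies: X→Downtown; Y→Midtown; Z→Uptown.
South Co.'s best replies: Uptown→Y; Midtown→Y; Downtown→Y.
Only (Midtown, Y) has each player best-responding; Nash payoffs (9, 10).
North Co. earns 9 sequentially versus 9 at the Nash outcome: unchanged.

unchanged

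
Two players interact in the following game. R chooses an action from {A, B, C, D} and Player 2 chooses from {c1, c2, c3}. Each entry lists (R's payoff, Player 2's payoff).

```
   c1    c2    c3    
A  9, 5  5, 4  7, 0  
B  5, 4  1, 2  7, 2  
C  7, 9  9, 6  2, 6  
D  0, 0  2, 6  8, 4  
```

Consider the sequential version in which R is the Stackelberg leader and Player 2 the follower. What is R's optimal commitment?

A

Work backward from Player 2's decision.
- A → Player 2 plays c1 (best of 5, 4, 0); R gets 9.
- B → Player 2 plays c1 (best of 4, 2, 2); R gets 5.
- C → Player 2 plays c1 (best of 9, 6, 6); R gets 7.
- D → Player 2 plays c2 (best of 0, 6, 4); R gets 2.
R's induced payoffs are 9, 5, 7, 2, so R commits to A. Subgame-perfect outcome: (A, c1) with payoffs (9, 5).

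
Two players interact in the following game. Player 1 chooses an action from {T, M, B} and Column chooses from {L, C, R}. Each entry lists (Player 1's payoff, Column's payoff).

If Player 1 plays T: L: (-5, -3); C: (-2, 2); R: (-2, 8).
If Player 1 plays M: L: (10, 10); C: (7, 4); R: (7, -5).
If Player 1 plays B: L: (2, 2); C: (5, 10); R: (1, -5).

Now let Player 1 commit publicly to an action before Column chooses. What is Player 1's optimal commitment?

Work backward from Column's decision.
- T: BR = R, leader payoff -2.
- M: BR = L, leader payoff 10.
- B: BR = C, leader payoff 5.
Maximizing over -2, 10, 5, Player 1 chooses M. Subgame-perfect outcome: (M, L) with payoffs (10, 10).

M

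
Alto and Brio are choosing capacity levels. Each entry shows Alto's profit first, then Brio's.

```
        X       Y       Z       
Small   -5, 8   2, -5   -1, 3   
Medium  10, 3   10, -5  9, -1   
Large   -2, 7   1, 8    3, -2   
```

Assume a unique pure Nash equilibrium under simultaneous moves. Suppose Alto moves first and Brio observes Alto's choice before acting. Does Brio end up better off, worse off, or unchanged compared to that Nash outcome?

unchanged

Solve by backward induction (Alto leads).
- Small → Brio plays X (best of 8, -5, 3); Alto gets -5.
- Medium → Brio plays X (best of 3, -5, -1); Alto gets 10.
- Large → Brio plays Y (best of 7, 8, -2); Alto gets 1.
Among -5, 10, 1, the best is 10 at Medium. Subgame-perfect outcome: (Medium, X) with payoffs (10, 3).
For the simultaneous game, intersect best replies.
Alto's best replies: X→Medium; Y→Medium; Z→Medium.
Brio's best replies: Small→X; Medium→X; Large→Y.
Only (Medium, X) has each player best-responding; Nash payoffs (10, 3).
Brio earns 3 sequentially versus 3 at the Nash outcome: unchanged.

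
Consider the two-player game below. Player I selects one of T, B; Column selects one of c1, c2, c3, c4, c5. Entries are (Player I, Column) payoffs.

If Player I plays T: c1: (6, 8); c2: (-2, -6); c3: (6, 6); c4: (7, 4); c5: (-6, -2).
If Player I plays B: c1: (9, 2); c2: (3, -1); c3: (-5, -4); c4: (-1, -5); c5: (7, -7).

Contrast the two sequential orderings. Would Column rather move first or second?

first

If Player I leads: Column's best replies are T→c1, B→c1; Player I's induced payoffs 6, 9; outcome (B, c1), payoffs (9, 2).
If Column leads: Player I's best replies are c1→B, c2→B, c3→T, c4→T, c5→B; Column's induced payoffs 2, -1, 6, 4, -7; outcome (T, c3), payoffs (6, 6).
Column gets 6 moving first and 2 moving second, so Column prefers to move first.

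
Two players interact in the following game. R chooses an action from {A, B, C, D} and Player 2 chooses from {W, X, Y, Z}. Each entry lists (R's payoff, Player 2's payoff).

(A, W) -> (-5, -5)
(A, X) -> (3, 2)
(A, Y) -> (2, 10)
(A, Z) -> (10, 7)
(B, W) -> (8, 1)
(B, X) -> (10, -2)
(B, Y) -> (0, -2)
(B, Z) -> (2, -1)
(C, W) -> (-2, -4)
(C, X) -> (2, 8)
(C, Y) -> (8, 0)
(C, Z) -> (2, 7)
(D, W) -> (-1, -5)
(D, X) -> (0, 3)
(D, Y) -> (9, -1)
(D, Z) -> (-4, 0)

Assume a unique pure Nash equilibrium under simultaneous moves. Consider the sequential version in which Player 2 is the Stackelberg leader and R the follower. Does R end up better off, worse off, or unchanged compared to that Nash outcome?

Backward induction with Player 2 moving first.
- W: BR = B, leader payoff 1.
- X: BR = B, leader payoff -2.
- Y: BR = D, leader payoff -1.
- Z: BR = A, leader payoff 7.
Among 1, -2, -1, 7, the best is 7 at Z. Subgame-perfect outcome: (A, Z) with payoffs (10, 7).
Now find the simultaneous Nash equilibrium.
R's best replies: W→B; X→B; Y→D; Z→A.
Player 2's best replies: A→Y; B→W; C→X; D→X.
The unique mutual best reply is (B, W), giving (8, 1).
R earns 10 sequentially versus 8 at the Nash outcome: better off.

better off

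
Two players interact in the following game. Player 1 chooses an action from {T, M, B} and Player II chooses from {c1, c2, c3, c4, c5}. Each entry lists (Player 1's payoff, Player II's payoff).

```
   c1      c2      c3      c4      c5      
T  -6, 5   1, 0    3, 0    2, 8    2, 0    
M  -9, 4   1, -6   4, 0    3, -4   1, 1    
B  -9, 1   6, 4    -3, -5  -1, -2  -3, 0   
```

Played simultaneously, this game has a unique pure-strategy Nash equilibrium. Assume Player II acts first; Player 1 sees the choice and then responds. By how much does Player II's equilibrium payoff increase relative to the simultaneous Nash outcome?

Backward induction with Player II moving first.
- c1: Player 1 compares -6, -9, -9 and picks T; Player II would get 5.
- c2: Player 1 compares 1, 1, 6 and picks B; Player II would get 4.
- c3: Player 1 compares 3, 4, -3 and picks M; Player II would get 0.
- c4: Player 1 compares 2, 3, -1 and picks M; Player II would get -4.
- c5: Player 1 compares 2, 1, -3 and picks T; Player II would get 0.
Among 5, 4, 0, -4, 0, the best is 5 at c1. Subgame-perfect outcome: (T, c1) with payoffs (-6, 5).
Under simultaneous play:
Player 1's best replies: c1→T; c2→B; c3→M; c4→M; c5→T.
Player II's best replies: T→c4; M→c1; B→c2.
The unique mutual best reply is (B, c2), giving (6, 4).
Player II's commitment gain: 5 − 4 = 1.

1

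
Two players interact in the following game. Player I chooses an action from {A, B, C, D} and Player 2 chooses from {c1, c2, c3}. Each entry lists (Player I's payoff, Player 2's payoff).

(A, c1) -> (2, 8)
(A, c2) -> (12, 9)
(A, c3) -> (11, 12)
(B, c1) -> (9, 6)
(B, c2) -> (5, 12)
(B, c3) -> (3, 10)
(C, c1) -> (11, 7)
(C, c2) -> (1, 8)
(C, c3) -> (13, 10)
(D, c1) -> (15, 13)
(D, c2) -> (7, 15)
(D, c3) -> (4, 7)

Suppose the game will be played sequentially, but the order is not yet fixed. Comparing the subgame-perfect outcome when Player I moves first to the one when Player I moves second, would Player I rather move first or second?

second

If Player I leads: Player 2's best replies are A→c3, B→c2, C→c3, D→c2; Player I's induced payoffs 11, 5, 13, 7; outcome (C, c3), payoffs (13, 10).
If Player 2 leads: Player I's best replies are c1→D, c2→A, c3→C; Player 2's induced payoffs 13, 9, 10; outcome (D, c1), payoffs (15, 13).
Player I gets 13 moving first and 15 moving second, so Player I prefers to move second.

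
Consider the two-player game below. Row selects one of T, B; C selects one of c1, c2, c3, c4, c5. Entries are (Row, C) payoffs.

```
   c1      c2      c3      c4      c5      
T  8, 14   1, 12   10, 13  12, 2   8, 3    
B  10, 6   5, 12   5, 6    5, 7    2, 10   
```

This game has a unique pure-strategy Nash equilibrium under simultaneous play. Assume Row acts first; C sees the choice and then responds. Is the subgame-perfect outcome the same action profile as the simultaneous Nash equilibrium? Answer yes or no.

Work backward from C's decision.
- T: C compares 14, 12, 13, 2, 3 and picks c1; Row would get 8.
- B: C compares 6, 12, 6, 7, 10 and picks c2; Row would get 5.
Among 8, 5, the best is 8 at T. Subgame-perfect outcome: (T, c1) with payoffs (8, 14).
Now find the simultaneous Nash equilibrium.
Row's best replies: c1→B; c2→B; c3→T; c4→T; c5→T.
C's best replies: T→c1; B→c2.
The unique mutual best reply is (B, c2), giving (5, 12).
Sequential outcome (T, c1) differs from the Nash profile (B, c2).

no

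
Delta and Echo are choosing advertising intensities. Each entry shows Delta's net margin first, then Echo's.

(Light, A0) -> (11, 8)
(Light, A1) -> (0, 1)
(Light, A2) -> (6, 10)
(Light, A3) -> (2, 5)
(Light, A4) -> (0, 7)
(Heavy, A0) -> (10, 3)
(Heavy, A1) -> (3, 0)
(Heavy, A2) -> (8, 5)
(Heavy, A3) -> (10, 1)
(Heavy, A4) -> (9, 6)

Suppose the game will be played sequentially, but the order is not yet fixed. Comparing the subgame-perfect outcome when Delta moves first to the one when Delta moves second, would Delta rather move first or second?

If Delta leads: Echo's best replies are Light→A2, Heavy→A4; Delta's induced payoffs 6, 9; outcome (Heavy, A4), payoffs (9, 6).
If Echo leads: Delta's best replies are A0→Light, A1→Heavy, A2→Heavy, A3→Heavy, A4→Heavy; Echo's induced payoffs 8, 0, 5, 1, 6; outcome (Light, A0), payoffs (11, 8).
Delta gets 9 moving first and 11 moving second, so Delta prefers to move second.

second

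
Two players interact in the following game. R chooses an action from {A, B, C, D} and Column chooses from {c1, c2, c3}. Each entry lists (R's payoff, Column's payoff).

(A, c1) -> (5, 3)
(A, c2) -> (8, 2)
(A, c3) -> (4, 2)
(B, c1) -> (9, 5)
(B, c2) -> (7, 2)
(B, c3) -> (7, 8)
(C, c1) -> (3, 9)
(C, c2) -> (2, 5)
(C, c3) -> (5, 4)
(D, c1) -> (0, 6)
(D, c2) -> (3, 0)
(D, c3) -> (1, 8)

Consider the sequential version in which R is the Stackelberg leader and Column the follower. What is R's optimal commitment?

Column best-responds to each possible R move:
- A → Column plays c1 (best of 3, 2, 2); R gets 5.
- B → Column plays c3 (best of 5, 2, 8); R gets 7.
- C → Column plays c1 (best of 9, 5, 4); R gets 3.
- D → Column plays c3 (best of 6, 0, 8); R gets 1.
R's induced payoffs are 5, 7, 3, 1, so R commits to B. Subgame-perfect outcome: (B, c3) with payoffs (7, 8).

B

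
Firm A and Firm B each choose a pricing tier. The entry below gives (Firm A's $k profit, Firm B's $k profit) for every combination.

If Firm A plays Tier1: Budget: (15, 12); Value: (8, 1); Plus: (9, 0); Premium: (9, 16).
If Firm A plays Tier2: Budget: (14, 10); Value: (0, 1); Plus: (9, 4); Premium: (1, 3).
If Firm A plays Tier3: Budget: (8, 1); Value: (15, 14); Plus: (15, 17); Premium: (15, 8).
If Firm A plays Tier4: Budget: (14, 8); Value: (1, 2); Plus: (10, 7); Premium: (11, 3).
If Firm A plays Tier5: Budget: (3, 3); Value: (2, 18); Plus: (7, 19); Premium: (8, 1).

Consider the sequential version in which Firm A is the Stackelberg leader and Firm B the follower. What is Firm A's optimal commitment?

Tier3

Work backward from Firm B's decision.
- Tier1 → Firm B plays Premium (best of 12, 1, 0, 16); Firm A gets 9.
- Tier2 → Firm B plays Budget (best of 10, 1, 4, 3); Firm A gets 14.
- Tier3 → Firm B plays Plus (best of 1, 14, 17, 8); Firm A gets 15.
- Tier4 → Firm B plays Budget (best of 8, 2, 7, 3); Firm A gets 14.
- Tier5 → Firm B plays Plus (best of 3, 18, 19, 1); Firm A gets 7.
Firm A's induced payoffs are 9, 14, 15, 14, 7, so Firm A commits to Tier3. Subgame-perfect outcome: (Tier3, Plus) with payoffs (15, 17).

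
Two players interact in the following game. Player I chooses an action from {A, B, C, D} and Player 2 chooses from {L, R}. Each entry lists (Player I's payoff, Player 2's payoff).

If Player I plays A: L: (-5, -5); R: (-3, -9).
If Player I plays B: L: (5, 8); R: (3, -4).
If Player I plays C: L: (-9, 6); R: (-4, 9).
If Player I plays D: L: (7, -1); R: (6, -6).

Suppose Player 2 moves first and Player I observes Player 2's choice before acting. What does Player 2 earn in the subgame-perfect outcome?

-1

Player I best-responds to each possible Player 2 move:
- L: Player I compares -5, 5, -9, 7 and picks D; Player 2 would get -1.
- R: Player I compares -3, 3, -4, 6 and picks D; Player 2 would get -6.
Maximizing over -1, -6, Player 2 chooses L. Subgame-perfect outcome: (D, L) with payoffs (7, -1).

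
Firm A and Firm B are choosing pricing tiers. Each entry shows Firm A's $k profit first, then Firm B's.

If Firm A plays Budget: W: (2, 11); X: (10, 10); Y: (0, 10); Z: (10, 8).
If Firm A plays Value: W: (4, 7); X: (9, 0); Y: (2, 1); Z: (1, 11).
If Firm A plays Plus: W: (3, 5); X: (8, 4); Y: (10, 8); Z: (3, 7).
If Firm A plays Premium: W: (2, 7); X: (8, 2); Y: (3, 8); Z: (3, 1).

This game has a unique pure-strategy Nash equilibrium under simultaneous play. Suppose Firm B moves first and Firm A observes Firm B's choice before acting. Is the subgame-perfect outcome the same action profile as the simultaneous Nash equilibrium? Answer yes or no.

Backward induction with Firm B moving first.
- W: Firm A compares 2, 4, 3, 2 and picks Value; Firm B would get 7.
- X: Firm A compares 10, 9, 8, 8 and picks Budget; Firm B would get 10.
- Y: Firm A compares 0, 2, 10, 3 and picks Plus; Firm B would get 8.
- Z: Firm A compares 10, 1, 3, 3 and picks Budget; Firm B would get 8.
Among 7, 10, 8, 8, the best is 10 at X. Subgame-perfect outcome: (Budget, X) with payoffs (10, 10).
Now find the simultaneous Nash equilibrium.
Firm A's best replies: W→Value; X→Budget; Y→Plus; Z→Budget.
Firm B's best replies: Budget→W; Value→Z; Plus→Y; Premium→Y.
Only (Plus, Y) has each player best-responding; Nash payoffs (10, 8).
Sequential outcome (Budget, X) differs from the Nash profile (Plus, Y).

no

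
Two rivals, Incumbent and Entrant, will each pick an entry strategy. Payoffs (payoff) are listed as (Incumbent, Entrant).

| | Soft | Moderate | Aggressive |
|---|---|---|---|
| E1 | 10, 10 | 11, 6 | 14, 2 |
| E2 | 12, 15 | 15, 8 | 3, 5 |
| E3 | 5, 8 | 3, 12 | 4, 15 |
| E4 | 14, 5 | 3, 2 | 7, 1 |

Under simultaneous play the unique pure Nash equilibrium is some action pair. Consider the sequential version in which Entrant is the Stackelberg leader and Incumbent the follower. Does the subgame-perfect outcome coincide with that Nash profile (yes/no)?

Backward induction with Entrant moving first.
- Soft: Incumbent compares 10, 12, 5, 14 and picks E4; Entrant would get 5.
- Moderate: Incumbent compares 11, 15, 3, 3 and picks E2; Entrant would get 8.
- Aggressive: Incumbent compares 14, 3, 4, 7 and picks E1; Entrant would get 2.
Entrant's induced payoffs are 5, 8, 2, so Entrant commits to Moderate. Subgame-perfect outcome: (E2, Moderate) with payoffs (15, 8).
Now find the simultaneous Nash equilibrium.
Incumbent's best replies: Soft→E4; Moderate→E2; Aggressive→E1.
Entrant's best replies: E1→Soft; E2→Soft; E3→Aggressive; E4→Soft.
The unique mutual best reply is (E4, Soft), giving (14, 5).
Sequential outcome (E2, Moderate) differs from the Nash profile (E4, Soft).

no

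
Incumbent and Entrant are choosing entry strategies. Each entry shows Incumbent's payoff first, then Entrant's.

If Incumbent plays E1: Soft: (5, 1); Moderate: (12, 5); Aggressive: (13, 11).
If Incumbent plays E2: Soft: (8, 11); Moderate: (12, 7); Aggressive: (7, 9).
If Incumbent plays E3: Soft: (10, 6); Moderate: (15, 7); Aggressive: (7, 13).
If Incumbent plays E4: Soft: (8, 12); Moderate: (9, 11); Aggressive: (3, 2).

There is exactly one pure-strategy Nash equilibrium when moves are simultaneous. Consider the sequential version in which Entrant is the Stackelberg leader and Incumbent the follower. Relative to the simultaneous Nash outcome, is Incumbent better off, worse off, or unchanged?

unchanged

Work backward from Incumbent's decision.
- Soft → Incumbent plays E3 (best of 5, 8, 10, 8); Entrant gets 6.
- Moderate → Incumbent plays E3 (best of 12, 12, 15, 9); Entrant gets 7.
- Aggressive → Incumbent plays E1 (best of 13, 7, 7, 3); Entrant gets 11.
Maximizing over 6, 7, 11, Entrant chooses Aggressive. Subgame-perfect outcome: (E1, Aggressive) with payoffs (13, 11).
For the simultaneous game, intersect best replies.
Incumbent's best replies: Soft→E3; Moderate→E3; Aggressive→E1.
Entrant's best replies: E1→Aggressive; E2→Soft; E3→Aggressive; E4→Soft.
The unique mutual best reply is (E1, Aggressive), giving (13, 11).
Incumbent earns 13 sequentially versus 13 at the Nash outcome: unchanged.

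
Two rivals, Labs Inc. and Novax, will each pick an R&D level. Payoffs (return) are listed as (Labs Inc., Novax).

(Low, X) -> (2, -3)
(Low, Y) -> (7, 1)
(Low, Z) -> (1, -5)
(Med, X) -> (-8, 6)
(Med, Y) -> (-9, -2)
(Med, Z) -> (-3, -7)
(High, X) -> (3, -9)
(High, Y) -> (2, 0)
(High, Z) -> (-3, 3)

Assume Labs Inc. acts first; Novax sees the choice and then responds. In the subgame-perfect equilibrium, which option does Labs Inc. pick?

Low

Novax best-responds to each possible Labs Inc. move:
- Low: Novax compares -3, 1, -5 and picks Y; Labs Inc. would get 7.
- Med: Novax compares 6, -2, -7 and picks X; Labs Inc. would get -8.
- High: Novax compares -9, 0, 3 and picks Z; Labs Inc. would get -3.
Labs Inc.'s induced payoffs are 7, -8, -3, so Labs Inc. commits to Low. Subgame-perfect outcome: (Low, Y) with payoffs (7, 1).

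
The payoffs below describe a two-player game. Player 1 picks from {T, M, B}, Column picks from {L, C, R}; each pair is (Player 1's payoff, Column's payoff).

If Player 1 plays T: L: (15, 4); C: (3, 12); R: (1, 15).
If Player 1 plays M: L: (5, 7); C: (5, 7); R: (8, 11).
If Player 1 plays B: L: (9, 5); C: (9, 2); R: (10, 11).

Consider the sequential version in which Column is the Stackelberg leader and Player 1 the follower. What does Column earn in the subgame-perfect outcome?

11

Work backward from Player 1's decision.
- L: BR = T, leader payoff 4.
- C: BR = B, leader payoff 2.
- R: BR = B, leader payoff 11.
Maximizing over 4, 2, 11, Column chooses R. Subgame-perfect outcome: (B, R) with payoffs (10, 11).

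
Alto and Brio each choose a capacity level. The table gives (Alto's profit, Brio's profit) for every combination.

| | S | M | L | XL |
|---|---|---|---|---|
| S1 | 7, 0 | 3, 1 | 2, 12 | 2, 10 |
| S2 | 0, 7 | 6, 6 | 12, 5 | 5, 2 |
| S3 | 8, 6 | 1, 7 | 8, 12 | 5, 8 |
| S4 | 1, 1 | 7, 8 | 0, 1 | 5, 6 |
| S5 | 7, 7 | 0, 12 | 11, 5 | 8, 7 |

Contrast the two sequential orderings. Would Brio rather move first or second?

If Alto leads: Brio's best replies are S1→L, S2→S, S3→L, S4→M, S5→M; Alto's induced payoffs 2, 0, 8, 7, 0; outcome (S3, L), payoffs (8, 12).
If Brio leads: Alto's best replies are S→S3, M→S4, L→S2, XL→S5; Brio's induced payoffs 6, 8, 5, 7; outcome (S4, M), payoffs (7, 8).
Brio gets 8 moving first and 12 moving second, so Brio prefers to move second.

second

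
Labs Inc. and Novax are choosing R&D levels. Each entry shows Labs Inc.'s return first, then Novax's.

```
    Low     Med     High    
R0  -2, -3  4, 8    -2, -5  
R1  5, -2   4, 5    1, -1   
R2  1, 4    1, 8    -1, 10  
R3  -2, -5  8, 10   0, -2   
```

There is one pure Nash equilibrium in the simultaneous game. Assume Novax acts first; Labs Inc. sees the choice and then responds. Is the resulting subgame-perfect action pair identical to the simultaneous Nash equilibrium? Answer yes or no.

Backward induction with Novax moving first.
- Low: BR = R1, leader payoff -2.
- Med: BR = R3, leader payoff 10.
- High: BR = R1, leader payoff -1.
Maximizing over -2, 10, -1, Novax chooses Med. Subgame-perfect outcome: (R3, Med) with payoffs (8, 10).
Under simultaneous play:
Labs Inc.'s best replies: Low→R1; Med→R3; High→R1.
Novax's best replies: R0→Med; R1→Med; R2→High; R3→Med.
Only (R3, Med) has each player best-responding; Nash payoffs (8, 10).
Sequential outcome (R3, Med) coincides with the Nash profile (R3, Med).

yes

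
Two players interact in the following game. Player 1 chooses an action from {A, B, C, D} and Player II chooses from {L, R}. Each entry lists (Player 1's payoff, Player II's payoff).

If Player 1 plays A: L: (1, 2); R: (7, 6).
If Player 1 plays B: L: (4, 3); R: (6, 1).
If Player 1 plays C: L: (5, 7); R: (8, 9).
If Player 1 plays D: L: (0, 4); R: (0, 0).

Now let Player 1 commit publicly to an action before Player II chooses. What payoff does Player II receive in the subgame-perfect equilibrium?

Solve by backward induction (Player 1 leads).
- A: Player II compares 2, 6 and picks R; Player 1 would get 7.
- B: Player II compares 3, 1 and picks L; Player 1 would get 4.
- C: Player II compares 7, 9 and picks R; Player 1 would get 8.
- D: Player II compares 4, 0 and picks L; Player 1 would get 0.
Player 1's induced payoffs are 7, 4, 8, 0, so Player 1 commits to C. Subgame-perfect outcome: (C, R) with payoffs (8, 9).

9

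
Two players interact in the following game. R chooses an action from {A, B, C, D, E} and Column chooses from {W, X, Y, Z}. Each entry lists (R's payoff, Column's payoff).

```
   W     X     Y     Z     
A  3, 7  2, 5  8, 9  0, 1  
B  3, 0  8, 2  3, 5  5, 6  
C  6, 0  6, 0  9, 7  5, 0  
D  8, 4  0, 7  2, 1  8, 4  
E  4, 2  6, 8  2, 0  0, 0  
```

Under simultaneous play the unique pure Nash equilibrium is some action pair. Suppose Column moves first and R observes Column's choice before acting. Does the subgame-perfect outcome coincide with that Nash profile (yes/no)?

Backward induction with Column moving first.
- W → R plays D (best of 3, 3, 6, 8, 4); Column gets 4.
- X → R plays B (best of 2, 8, 6, 0, 6); Column gets 2.
- Y → R plays C (best of 8, 3, 9, 2, 2); Column gets 7.
- Z → R plays D (best of 0, 5, 5, 8, 0); Column gets 4.
Among 4, 2, 7, 4, the best is 7 at Y. Subgame-perfect outcome: (C, Y) with payoffs (9, 7).
Now find the simultaneous Nash equilibrium.
R's best replies: W→D; X→B; Y→C; Z→D.
Column's best replies: A→Y; B→Z; C→Y; D→X; E→X.
The unique mutual best reply is (C, Y), giving (9, 7).
Sequential outcome (C, Y) coincides with the Nash profile (C, Y).

yes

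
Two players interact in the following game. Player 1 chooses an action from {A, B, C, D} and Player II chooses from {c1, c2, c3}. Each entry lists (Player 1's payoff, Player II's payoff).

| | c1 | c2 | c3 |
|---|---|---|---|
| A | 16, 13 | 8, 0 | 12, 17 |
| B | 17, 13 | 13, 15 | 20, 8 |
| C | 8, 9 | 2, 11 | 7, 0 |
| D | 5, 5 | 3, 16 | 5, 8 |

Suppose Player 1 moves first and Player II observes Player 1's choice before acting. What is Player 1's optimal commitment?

B

Solve by backward induction (Player 1 leads).
- A: BR = c3, leader payoff 12.
- B: BR = c2, leader payoff 13.
- C: BR = c2, leader payoff 2.
- D: BR = c2, leader payoff 3.
Among 12, 13, 2, 3, the best is 13 at B. Subgame-perfect outcome: (B, c2) with payoffs (13, 15).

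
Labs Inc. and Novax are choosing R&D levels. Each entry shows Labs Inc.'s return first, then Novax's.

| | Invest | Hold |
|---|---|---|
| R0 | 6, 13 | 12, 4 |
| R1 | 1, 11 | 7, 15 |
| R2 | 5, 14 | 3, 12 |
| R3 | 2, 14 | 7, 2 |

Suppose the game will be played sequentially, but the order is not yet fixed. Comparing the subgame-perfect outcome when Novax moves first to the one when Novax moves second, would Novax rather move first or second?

second

If Labs Inc. leads: Novax's best replies are R0→Invest, R1→Hold, R2→Invest, R3→Invest; Labs Inc.'s induced payoffs 6, 7, 5, 2; outcome (R1, Hold), payoffs (7, 15).
If Novax leads: Labs Inc.'s best replies are Invest→R0, Hold→R0; Novax's induced payoffs 13, 4; outcome (R0, Invest), payoffs (6, 13).
Novax gets 13 moving first and 15 moving second, so Novax prefers to move second.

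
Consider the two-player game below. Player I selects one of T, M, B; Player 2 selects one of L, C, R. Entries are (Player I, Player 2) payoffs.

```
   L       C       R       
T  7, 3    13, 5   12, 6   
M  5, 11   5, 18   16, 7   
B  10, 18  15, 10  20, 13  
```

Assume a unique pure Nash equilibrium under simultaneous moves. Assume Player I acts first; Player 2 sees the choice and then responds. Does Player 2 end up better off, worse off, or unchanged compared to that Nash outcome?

worse off

Backward induction with Player I moving first.
- T: Player 2 compares 3, 5, 6 and picks R; Player I would get 12.
- M: Player 2 compares 11, 18, 7 and picks C; Player I would get 5.
- B: Player 2 compares 18, 10, 13 and picks L; Player I would get 10.
Player I's induced payoffs are 12, 5, 10, so Player I commits to T. Subgame-perfect outcome: (T, R) with payoffs (12, 6).
For the simultaneous game, intersect best replies.
Player I's best replies: L→B; C→B; R→B.
Player 2's best replies: T→R; M→C; B→L.
Only (B, L) has each player best-responding; Nash payoffs (10, 18).
Player 2 earns 6 sequentially versus 18 at the Nash outcome: worse off.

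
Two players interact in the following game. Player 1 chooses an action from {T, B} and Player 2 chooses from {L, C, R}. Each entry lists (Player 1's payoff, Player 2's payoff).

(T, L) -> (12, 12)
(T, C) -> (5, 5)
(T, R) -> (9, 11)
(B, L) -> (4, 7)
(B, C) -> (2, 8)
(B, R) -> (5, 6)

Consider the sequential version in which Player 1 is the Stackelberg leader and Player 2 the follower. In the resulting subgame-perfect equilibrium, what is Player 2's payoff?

12

Player 2 best-responds to each possible Player 1 move:
- T: BR = L, leader payoff 12.
- B: BR = C, leader payoff 2.
Player 1's induced payoffs are 12, 2, so Player 1 commits to T. Subgame-perfect outcome: (T, L) with payoffs (12, 12).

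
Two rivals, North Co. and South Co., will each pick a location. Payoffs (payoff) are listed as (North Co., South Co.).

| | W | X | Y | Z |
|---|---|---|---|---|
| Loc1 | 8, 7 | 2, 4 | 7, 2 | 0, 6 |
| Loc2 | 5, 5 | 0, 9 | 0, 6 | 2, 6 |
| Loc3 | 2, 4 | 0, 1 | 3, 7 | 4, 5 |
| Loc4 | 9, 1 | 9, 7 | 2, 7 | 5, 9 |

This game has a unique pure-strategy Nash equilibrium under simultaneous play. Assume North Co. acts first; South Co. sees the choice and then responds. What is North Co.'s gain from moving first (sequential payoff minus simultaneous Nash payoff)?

3

Backward induction with North Co. moving first.
- Loc1 → South Co. plays W (best of 7, 4, 2, 6); North Co. gets 8.
- Loc2 → South Co. plays X (best of 5, 9, 6, 6); North Co. gets 0.
- Loc3 → South Co. plays Y (best of 4, 1, 7, 5); North Co. gets 3.
- Loc4 → South Co. plays Z (best of 1, 7, 7, 9); North Co. gets 5.
North Co.'s induced payoffs are 8, 0, 3, 5, so North Co. commits to Loc1. Subgame-perfect outcome: (Loc1, W) with payoffs (8, 7).
Under simultaneous play:
North Co.'s best replies: W→Loc4; X→Loc4; Y→Loc1; Z→Loc4.
South Co.'s best replies: Loc1→W; Loc2→X; Loc3→Y; Loc4→Z.
The unique mutual best reply is (Loc4, Z), giving (5, 9).
North Co.'s commitment gain: 8 − 5 = 3.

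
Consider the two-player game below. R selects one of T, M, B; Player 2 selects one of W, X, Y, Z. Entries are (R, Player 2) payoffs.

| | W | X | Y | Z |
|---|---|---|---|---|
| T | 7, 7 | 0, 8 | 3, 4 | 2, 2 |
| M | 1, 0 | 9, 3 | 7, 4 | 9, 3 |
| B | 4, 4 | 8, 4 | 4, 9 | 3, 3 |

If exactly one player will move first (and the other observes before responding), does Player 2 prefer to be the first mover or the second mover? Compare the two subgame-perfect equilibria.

first

If R leads: Player 2's best replies are T→X, M→Y, B→Y; R's induced payoffs 0, 7, 4; outcome (M, Y), payoffs (7, 4).
If Player 2 leads: R's best replies are W→T, X→M, Y→M, Z→M; Player 2's induced payoffs 7, 3, 4, 3; outcome (T, W), payoffs (7, 7).
Player 2 gets 7 moving first and 4 moving second, so Player 2 prefers to move first.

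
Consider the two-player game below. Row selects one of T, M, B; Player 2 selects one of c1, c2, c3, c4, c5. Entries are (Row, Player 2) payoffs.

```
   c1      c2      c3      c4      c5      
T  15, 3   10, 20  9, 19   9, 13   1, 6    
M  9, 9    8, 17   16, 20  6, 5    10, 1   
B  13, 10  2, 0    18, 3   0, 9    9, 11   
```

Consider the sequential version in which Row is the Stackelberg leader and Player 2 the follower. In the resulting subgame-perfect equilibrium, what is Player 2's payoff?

20

Backward induction with Row moving first.
- T: Player 2 compares 3, 20, 19, 13, 6 and picks c2; Row would get 10.
- M: Player 2 compares 9, 17, 20, 5, 1 and picks c3; Row would get 16.
- B: Player 2 compares 10, 0, 3, 9, 11 and picks c5; Row would get 9.
Row's induced payoffs are 10, 16, 9, so Row commits to M. Subgame-perfect outcome: (M, c3) with payoffs (16, 20).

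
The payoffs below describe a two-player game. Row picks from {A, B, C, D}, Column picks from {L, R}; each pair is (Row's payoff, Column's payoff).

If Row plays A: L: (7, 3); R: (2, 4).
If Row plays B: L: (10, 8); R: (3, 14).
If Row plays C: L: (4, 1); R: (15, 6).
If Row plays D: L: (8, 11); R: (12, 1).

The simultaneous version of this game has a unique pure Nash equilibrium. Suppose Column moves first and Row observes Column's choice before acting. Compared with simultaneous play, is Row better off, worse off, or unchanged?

Solve by backward induction (Column leads).
- L: BR = B, leader payoff 8.
- R: BR = C, leader payoff 6.
Maximizing over 8, 6, Column chooses L. Subgame-perfect outcome: (B, L) with payoffs (10, 8).
Under simultaneous play:
Row's best replies: L→B; R→C.
Column's best replies: A→R; B→R; C→R; D→L.
Only (C, R) has each player best-responding; Nash payoffs (15, 6).
Row earns 10 sequentially versus 15 at the Nash outcome: worse off.

worse off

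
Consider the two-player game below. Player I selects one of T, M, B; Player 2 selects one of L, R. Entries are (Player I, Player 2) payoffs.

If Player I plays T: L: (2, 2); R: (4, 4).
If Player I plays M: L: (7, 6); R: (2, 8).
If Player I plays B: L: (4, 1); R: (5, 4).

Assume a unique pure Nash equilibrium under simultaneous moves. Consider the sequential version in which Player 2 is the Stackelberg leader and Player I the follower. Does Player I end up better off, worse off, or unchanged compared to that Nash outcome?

better off

Work backward from Player I's decision.
- L: BR = M, leader payoff 6.
- R: BR = B, leader payoff 4.
Maximizing over 6, 4, Player 2 chooses L. Subgame-perfect outcome: (M, L) with payoffs (7, 6).
Under simultaneous play:
Player I's best replies: L→M; R→B.
Player 2's best replies: T→R; M→R; B→R.
The unique mutual best reply is (B, R), giving (5, 4).
Player I earns 7 sequentially versus 5 at the Nash outcome: better off.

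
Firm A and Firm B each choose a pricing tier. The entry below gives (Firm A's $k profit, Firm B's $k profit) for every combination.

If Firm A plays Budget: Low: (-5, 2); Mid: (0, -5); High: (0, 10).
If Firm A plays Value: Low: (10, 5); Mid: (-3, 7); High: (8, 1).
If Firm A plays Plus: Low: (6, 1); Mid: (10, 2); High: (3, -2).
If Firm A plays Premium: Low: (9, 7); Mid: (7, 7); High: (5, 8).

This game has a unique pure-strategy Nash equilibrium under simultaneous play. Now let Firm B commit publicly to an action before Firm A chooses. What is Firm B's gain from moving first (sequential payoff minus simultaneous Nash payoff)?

3

Solve by backward induction (Firm B leads).
- Low: Firm A compares -5, 10, 6, 9 and picks Value; Firm B would get 5.
- Mid: Firm A compares 0, -3, 10, 7 and picks Plus; Firm B would get 2.
- High: Firm A compares 0, 8, 3, 5 and picks Value; Firm B would get 1.
Among 5, 2, 1, the best is 5 at Low. Subgame-perfect outcome: (Value, Low) with payoffs (10, 5).
Now find the simultaneous Nash equilibrium.
Firm A's best replies: Low→Value; Mid→Plus; High→Value.
Firm B's best replies: Budget→High; Value→Mid; Plus→Mid; Premium→High.
The unique mutual best reply is (Plus, Mid), giving (10, 2).
Firm B's commitment gain: 5 − 2 = 3.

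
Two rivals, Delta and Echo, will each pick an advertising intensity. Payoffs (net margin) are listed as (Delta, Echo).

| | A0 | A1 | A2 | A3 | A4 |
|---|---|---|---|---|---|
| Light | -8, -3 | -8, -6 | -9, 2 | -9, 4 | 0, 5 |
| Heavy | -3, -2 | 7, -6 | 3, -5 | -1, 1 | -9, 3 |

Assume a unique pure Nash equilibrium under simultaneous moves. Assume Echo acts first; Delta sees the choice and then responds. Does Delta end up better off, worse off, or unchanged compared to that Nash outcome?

unchanged

Backward induction with Echo moving first.
- A0: Delta compares -8, -3 and picks Heavy; Echo would get -2.
- A1: Delta compares -8, 7 and picks Heavy; Echo would get -6.
- A2: Delta compares -9, 3 and picks Heavy; Echo would get -5.
- A3: Delta compares -9, -1 and picks Heavy; Echo would get 1.
- A4: Delta compares 0, -9 and picks Light; Echo would get 5.
Maximizing over -2, -6, -5, 1, 5, Echo chooses A4. Subgame-perfect outcome: (Light, A4) with payoffs (0, 5).
Now find the simultaneous Nash equilibrium.
Delta's best replies: A0→Heavy; A1→Heavy; A2→Heavy; A3→Heavy; A4→Light.
Echo's best replies: Light→A4; Heavy→A4.
Only (Light, A4) has each player best-responding; Nash payoffs (0, 5).
Delta earns 0 sequentially versus 0 at the Nash outcome: unchanged.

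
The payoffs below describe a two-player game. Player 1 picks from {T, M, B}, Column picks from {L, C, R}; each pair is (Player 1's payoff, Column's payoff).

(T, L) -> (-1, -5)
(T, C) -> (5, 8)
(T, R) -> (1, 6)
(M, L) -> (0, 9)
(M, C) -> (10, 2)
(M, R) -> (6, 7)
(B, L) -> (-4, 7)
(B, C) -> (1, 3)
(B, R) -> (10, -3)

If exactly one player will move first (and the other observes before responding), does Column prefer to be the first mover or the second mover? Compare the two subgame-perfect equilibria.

If Player 1 leads: Column's best replies are T→C, M→L, B→L; Player 1's induced payoffs 5, 0, -4; outcome (T, C), payoffs (5, 8).
If Column leads: Player 1's best replies are L→M, C→M, R→B; Column's induced payoffs 9, 2, -3; outcome (M, L), payoffs (0, 9).
Column gets 9 moving first and 8 moving second, so Column prefers to move first.

first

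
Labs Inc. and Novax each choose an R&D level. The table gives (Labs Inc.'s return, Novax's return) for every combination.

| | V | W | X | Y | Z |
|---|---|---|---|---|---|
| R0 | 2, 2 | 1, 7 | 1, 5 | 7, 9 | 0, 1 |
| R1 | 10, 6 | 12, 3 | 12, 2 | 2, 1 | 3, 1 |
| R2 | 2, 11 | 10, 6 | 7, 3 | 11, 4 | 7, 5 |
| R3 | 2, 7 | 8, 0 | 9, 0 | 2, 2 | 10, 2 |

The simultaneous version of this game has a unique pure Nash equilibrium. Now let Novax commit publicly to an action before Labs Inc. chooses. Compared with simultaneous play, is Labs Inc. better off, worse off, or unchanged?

Solve by backward induction (Novax leads).
- V: Labs Inc. compares 2, 10, 2, 2 and picks R1; Novax would get 6.
- W: Labs Inc. compares 1, 12, 10, 8 and picks R1; Novax would get 3.
- X: Labs Inc. compares 1, 12, 7, 9 and picks R1; Novax would get 2.
- Y: Labs Inc. compares 7, 2, 11, 2 and picks R2; Novax would get 4.
- Z: Labs Inc. compares 0, 3, 7, 10 and picks R3; Novax would get 2.
Maximizing over 6, 3, 2, 4, 2, Novax chooses V. Subgame-perfect outcome: (R1, V) with payoffs (10, 6).
For the simultaneous game, intersect best replies.
Labs Inc.'s best replies: V→R1; W→R1; X→R1; Y→R2; Z→R3.
Novax's best replies: R0→Y; R1→V; R2→V; R3→V.
Only (R1, V) has each player best-responding; Nash payoffs (10, 6).
Labs Inc. earns 10 sequentially versus 10 at the Nash outcome: unchanged.

unchanged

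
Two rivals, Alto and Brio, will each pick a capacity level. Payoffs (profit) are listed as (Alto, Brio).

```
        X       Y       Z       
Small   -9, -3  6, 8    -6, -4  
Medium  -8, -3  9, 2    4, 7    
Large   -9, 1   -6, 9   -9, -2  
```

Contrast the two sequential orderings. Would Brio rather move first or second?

If Alto leads: Brio's best replies are Small→Y, Medium→Z, Large→Y; Alto's induced payoffs 6, 4, -6; outcome (Small, Y), payoffs (6, 8).
If Brio leads: Alto's best replies are X→Medium, Y→Medium, Z→Medium; Brio's induced payoffs -3, 2, 7; outcome (Medium, Z), payoffs (4, 7).
Brio gets 7 moving first and 8 moving second, so Brio prefers to move second.

second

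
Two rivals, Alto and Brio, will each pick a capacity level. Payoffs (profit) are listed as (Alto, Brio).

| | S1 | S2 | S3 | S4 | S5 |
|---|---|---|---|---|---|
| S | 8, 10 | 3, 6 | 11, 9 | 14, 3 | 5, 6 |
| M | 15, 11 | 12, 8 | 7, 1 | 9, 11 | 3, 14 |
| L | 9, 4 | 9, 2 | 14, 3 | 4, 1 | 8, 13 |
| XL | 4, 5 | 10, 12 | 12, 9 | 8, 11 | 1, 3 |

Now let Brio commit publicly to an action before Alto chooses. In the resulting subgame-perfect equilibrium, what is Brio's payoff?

13

Work backward from Alto's decision.
- S1: BR = M, leader payoff 11.
- S2: BR = M, leader payoff 8.
- S3: BR = L, leader payoff 3.
- S4: BR = S, leader payoff 3.
- S5: BR = L, leader payoff 13.
Brio's induced payoffs are 11, 8, 3, 3, 13, so Brio commits to S5. Subgame-perfect outcome: (L, S5) with payoffs (8, 13).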